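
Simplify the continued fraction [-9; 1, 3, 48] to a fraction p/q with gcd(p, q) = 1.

a_0 = -9: -9/1
a_1 = 1: -8/1
a_2 = 3: -33/4
a_3 = 48: -1592/193

-1592/193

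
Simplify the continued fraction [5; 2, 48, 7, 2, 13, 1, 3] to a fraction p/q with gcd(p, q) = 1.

455903/82969

Build up convergents one term at a time:
a_0 = 5: 5/1
a_1 = 2: 11/2
a_2 = 48: 533/97
a_3 = 7: 3742/681
a_4 = 2: 8017/1459
a_5 = 13: 107963/19648
a_6 = 1: 115980/21107
a_7 = 3: 455903/82969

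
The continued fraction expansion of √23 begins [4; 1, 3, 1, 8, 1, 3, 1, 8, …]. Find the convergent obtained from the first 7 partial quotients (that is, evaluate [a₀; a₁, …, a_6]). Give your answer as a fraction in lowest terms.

Build up convergents one term at a time:
a_0 = 4: 4/1
a_1 = 1: 5/1
a_2 = 3: 19/4
a_3 = 1: 24/5
a_4 = 8: 211/44
a_5 = 1: 235/49
a_6 = 3: 916/191

916/191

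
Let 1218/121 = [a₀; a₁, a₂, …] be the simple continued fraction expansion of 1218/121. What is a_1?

15

1218 ÷ 121 → quotient 10, remainder 8
121 ÷ 8 → quotient 15, remainder 1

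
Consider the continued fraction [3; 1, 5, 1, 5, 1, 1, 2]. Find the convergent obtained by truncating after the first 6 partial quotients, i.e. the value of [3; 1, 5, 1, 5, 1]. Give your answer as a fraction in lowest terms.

Start with 1.
5 + 1/(1/1) = 5 + 1/1 = 6/1
1 + 1/(6/1) = 1 + 1/6 = 7/6
5 + 1/(7/6) = 5 + 6/7 = 41/7
1 + 1/(41/7) = 1 + 7/41 = 48/41
3 + 1/(48/41) = 3 + 41/48 = 185/48

185/48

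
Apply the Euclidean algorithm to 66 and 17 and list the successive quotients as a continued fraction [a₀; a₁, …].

Repeatedly divide and take the remainder:
⌊66/17⌋ = 3, remainder 15
⌊17/15⌋ = 1, remainder 2
⌊15/2⌋ = 7, remainder 1
⌊2/1⌋ = 2, remainder 0

[3; 1, 7, 2]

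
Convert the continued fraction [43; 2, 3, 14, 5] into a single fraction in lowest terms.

22019/507

a_0 = 43: 43/1
a_1 = 2: 87/2
a_2 = 3: 304/7
a_3 = 14: 4343/100
a_4 = 5: 22019/507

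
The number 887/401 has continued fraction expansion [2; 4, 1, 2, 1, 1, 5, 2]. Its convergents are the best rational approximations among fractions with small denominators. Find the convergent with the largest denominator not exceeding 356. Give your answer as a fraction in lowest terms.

407/184

List convergents until the denominator exceeds the bound:
a_0 = 2: 2/1  (≤ bound)
a_1 = 4: 9/4  (≤ bound)
a_2 = 1: 11/5  (≤ bound)
a_3 = 2: 31/14  (≤ bound)
a_4 = 1: 42/19  (≤ bound)
a_5 = 1: 73/33  (≤ bound)
a_6 = 5: 407/184  (≤ bound)
a_7 = 2: 887/401  (> 356, stop)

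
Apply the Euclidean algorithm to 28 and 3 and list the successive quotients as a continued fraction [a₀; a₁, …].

28 = 9·3 + 1, so a_0 = 9
3 = 3·1 + 0, so a_1 = 3

[9; 3]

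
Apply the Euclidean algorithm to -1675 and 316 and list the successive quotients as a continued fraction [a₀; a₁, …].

Apply division with remainder until the remainder is 0:
-1675 ÷ 316 → quotient -6, remainder 221
316 ÷ 221 → quotient 1, remainder 95
221 ÷ 95 → quotient 2, remainder 31
95 ÷ 31 → quotient 3, remainder 2
31 ÷ 2 → quotient 15, remainder 1
2 ÷ 1 → quotient 2, remainder 0

[-6; 1, 2, 3, 15, 2]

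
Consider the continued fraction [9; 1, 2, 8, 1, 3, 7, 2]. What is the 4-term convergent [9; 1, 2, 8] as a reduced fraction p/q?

242/25

a_0 = 9: 9/1
a_1 = 1: 10/1
a_2 = 2: 29/3
a_3 = 8: 242/25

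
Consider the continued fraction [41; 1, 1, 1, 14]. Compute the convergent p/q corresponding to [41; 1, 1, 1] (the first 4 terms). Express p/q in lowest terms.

Start with 1.
1 + 1/(1/1) = 1 + 1/1 = 2/1
1 + 1/(2/1) = 1 + 1/2 = 3/2
41 + 1/(3/2) = 41 + 2/3 = 125/3

125/3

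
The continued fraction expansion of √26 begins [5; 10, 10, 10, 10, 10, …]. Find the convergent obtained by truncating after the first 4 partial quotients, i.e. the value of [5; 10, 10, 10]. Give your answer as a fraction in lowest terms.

Starting at the tail and folding back:
Start with 10.
10 + 1/(10/1) = 10 + 1/10 = 101/10
10 + 1/(101/10) = 10 + 10/101 = 1020/101
5 + 1/(1020/101) = 5 + 101/1020 = 5201/1020

5201/1020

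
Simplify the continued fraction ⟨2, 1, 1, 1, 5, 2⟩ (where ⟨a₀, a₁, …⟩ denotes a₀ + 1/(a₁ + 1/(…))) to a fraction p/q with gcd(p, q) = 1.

Work from the innermost term outward:
Start with 2.
5 + 1/(2/1) = 5 + 1/2 = 11/2
1 + 1/(11/2) = 1 + 2/11 = 13/11
1 + 1/(13/11) = 1 + 11/13 = 24/13
1 + 1/(24/13) = 1 + 13/24 = 37/24
2 + 1/(37/24) = 2 + 24/37 = 98/37

98/37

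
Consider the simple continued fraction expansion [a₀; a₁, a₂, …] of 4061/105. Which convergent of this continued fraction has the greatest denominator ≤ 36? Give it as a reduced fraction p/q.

1315/34

List convergents until the denominator exceeds the bound:
a_0 = 38: 38/1  (≤ bound)
a_1 = 1: 39/1  (≤ bound)
a_2 = 2: 116/3  (≤ bound)
a_3 = 11: 1315/34  (≤ bound)
a_4 = 3: 4061/105  (> 36, stop)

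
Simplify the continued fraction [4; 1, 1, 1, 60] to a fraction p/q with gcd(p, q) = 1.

849/182

Compute successive convergents:
a_0 = 4: 4/1
a_1 = 1: 5/1
a_2 = 1: 9/2
a_3 = 1: 14/3
a_4 = 60: 849/182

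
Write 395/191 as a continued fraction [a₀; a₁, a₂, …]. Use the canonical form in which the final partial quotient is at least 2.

Repeatedly divide and take the remainder:
395 = 2·191 + 13, so a_0 = 2
191 = 14·13 + 9, so a_1 = 14
13 = 1·9 + 4, so a_2 = 1
9 = 2·4 + 1, so a_3 = 2
4 = 4·1 + 0, so a_4 = 4

[2; 14, 1, 2, 4]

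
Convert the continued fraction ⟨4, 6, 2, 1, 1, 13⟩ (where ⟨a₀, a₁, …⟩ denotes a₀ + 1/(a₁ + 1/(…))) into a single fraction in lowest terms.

1808/435

Compute successive convergents:
a_0 = 4: 4/1
a_1 = 6: 25/6
a_2 = 2: 54/13
a_3 = 1: 79/19
a_4 = 1: 133/32
a_5 = 13: 1808/435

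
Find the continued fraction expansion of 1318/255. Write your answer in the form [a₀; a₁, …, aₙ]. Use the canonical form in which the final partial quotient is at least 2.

[5; 5, 1, 13, 3]

Repeatedly divide and take the remainder:
⌊1318/255⌋ = 5, remainder 43
⌊255/43⌋ = 5, remainder 40
⌊43/40⌋ = 1, remainder 3
⌊40/3⌋ = 13, remainder 1
⌊3/1⌋ = 3, remainder 0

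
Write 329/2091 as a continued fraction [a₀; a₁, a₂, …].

[0; 6, 2, 1, 4, 3, 7]

329 ÷ 2091 → quotient 0, remainder 329
2091 ÷ 329 → quotient 6, remainder 117
329 ÷ 117 → quotient 2, remainder 95
117 ÷ 95 → quotient 1, remainder 22
95 ÷ 22 → quotient 4, remainder 7
22 ÷ 7 → quotient 3, remainder 1
7 ÷ 1 → quotient 7, remainder 0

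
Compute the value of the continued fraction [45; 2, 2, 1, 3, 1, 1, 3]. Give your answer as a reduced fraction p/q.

Start with 3.
1 + 1/(3/1) = 1 + 1/3 = 4/3
1 + 1/(4/3) = 1 + 3/4 = 7/4
3 + 1/(7/4) = 3 + 4/7 = 25/7
1 + 1/(25/7) = 1 + 7/25 = 32/25
2 + 1/(32/25) = 2 + 25/32 = 89/32
2 + 1/(89/32) = 2 + 32/89 = 210/89
45 + 1/(210/89) = 45 + 89/210 = 9539/210

9539/210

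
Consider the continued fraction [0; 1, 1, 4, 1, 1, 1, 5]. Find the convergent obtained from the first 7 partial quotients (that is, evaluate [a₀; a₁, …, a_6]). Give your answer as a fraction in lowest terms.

Compute successive convergents:
a_0 = 0: 0/1
a_1 = 1: 1/1
a_2 = 1: 1/2
a_3 = 4: 5/9
a_4 = 1: 6/11
a_5 = 1: 11/20
a_6 = 1: 17/31

17/31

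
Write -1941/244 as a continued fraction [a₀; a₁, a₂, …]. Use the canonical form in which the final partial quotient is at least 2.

[-8; 22, 5, 2]

Repeatedly divide and take the remainder:
-1941 ÷ 244 → quotient -8, remainder 11
244 ÷ 11 → quotient 22, remainder 2
11 ÷ 2 → quotient 5, remainder 1
2 ÷ 1 → quotient 2, remainder 0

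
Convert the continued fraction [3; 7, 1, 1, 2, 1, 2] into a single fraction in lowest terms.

451/144

Start with 2.
1 + 1/(2/1) = 1 + 1/2 = 3/2
2 + 1/(3/2) = 2 + 2/3 = 8/3
1 + 1/(8/3) = 1 + 3/8 = 11/8
1 + 1/(11/8) = 1 + 8/11 = 19/11
7 + 1/(19/11) = 7 + 11/19 = 144/19
3 + 1/(144/19) = 3 + 19/144 = 451/144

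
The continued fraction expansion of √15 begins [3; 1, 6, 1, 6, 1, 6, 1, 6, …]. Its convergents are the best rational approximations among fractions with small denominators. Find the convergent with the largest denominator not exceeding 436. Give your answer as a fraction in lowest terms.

a_0 = 3: 3/1  (≤ bound)
a_1 = 1: 4/1  (≤ bound)
a_2 = 6: 27/7  (≤ bound)
a_3 = 1: 31/8  (≤ bound)
a_4 = 6: 213/55  (≤ bound)
a_5 = 1: 244/63  (≤ bound)
a_6 = 6: 1677/433  (≤ bound)
a_7 = 1: 1921/496  (> 436, stop)

1677/433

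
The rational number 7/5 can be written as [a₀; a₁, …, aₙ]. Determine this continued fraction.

[1; 2, 2]

7 ÷ 5 → quotient 1, remainder 2
5 ÷ 2 → quotient 2, remainder 1
2 ÷ 1 → quotient 2, remainder 0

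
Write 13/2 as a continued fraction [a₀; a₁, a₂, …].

Run the Euclidean algorithm, recording each quotient:
⌊13/2⌋ = 6, remainder 1
⌊2/1⌋ = 2, remainder 0

[6; 2]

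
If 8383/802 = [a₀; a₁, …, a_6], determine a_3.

Run the Euclidean algorithm, recording each quotient:
8383 = 10·802 + 363, so a_0 = 10
802 = 2·363 + 76, so a_1 = 2
363 = 4·76 + 59, so a_2 = 4
76 = 1·59 + 17, so a_3 = 1

1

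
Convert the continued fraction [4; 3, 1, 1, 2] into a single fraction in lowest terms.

Start with 2.
1 + 1/(2/1) = 1 + 1/2 = 3/2
1 + 1/(3/2) = 1 + 2/3 = 5/3
3 + 1/(5/3) = 3 + 3/5 = 18/5
4 + 1/(18/5) = 4 + 5/18 = 77/18

77/18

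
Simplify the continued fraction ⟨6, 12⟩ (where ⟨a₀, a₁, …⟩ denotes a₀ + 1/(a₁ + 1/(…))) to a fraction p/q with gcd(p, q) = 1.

Compute successive convergents:
a_0 = 6: 6/1
a_1 = 12: 73/12

73/12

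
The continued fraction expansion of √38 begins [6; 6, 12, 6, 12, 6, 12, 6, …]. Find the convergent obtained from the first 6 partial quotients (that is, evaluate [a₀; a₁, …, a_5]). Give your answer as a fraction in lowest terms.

202501/32850

Start with 6.
12 + 1/(6/1) = 12 + 1/6 = 73/6
6 + 1/(73/6) = 6 + 6/73 = 444/73
12 + 1/(444/73) = 12 + 73/444 = 5401/444
6 + 1/(5401/444) = 6 + 444/5401 = 32850/5401
6 + 1/(32850/5401) = 6 + 5401/32850 = 202501/32850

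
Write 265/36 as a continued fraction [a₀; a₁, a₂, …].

[7; 2, 1, 3, 3]

⌊265/36⌋ = 7, remainder 13
⌊36/13⌋ = 2, remainder 10
⌊13/10⌋ = 1, remainder 3
⌊10/3⌋ = 3, remainder 1
⌊3/1⌋ = 3, remainder 0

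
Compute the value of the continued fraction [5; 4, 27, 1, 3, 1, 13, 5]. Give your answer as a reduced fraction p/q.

206059/39266

Start with 5.
13 + 1/(5/1) = 13 + 1/5 = 66/5
1 + 1/(66/5) = 1 + 5/66 = 71/66
3 + 1/(71/66) = 3 + 66/71 = 279/71
1 + 1/(279/71) = 1 + 71/279 = 350/279
27 + 1/(350/279) = 27 + 279/350 = 9729/350
4 + 1/(9729/350) = 4 + 350/9729 = 39266/9729
5 + 1/(39266/9729) = 5 + 9729/39266 = 206059/39266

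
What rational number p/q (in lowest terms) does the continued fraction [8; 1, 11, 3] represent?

330/37

Starting at the tail and folding back:
Start with 3.
11 + 1/(3/1) = 11 + 1/3 = 34/3
1 + 1/(34/3) = 1 + 3/34 = 37/34
8 + 1/(37/34) = 8 + 34/37 = 330/37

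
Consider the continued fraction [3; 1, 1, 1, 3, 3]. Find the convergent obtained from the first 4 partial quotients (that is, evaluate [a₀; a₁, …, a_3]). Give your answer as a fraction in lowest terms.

Start with 1.
1 + 1/(1/1) = 1 + 1/1 = 2/1
1 + 1/(2/1) = 1 + 1/2 = 3/2
3 + 1/(3/2) = 3 + 2/3 = 11/3

11/3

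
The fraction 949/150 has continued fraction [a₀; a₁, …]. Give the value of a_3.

949 ÷ 150 → quotient 6, remainder 49
150 ÷ 49 → quotient 3, remainder 3
49 ÷ 3 → quotient 16, remainder 1
3 ÷ 1 → quotient 3, remainder 0

3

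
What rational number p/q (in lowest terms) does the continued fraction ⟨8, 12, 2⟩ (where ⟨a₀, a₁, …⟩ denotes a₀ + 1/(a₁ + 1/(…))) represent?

202/25

Work from the innermost term outward:
Start with 2.
12 + 1/(2/1) = 12 + 1/2 = 25/2
8 + 1/(25/2) = 8 + 2/25 = 202/25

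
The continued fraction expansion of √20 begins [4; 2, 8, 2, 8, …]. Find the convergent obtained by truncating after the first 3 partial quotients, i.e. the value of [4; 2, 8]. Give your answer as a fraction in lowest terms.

Starting at the tail and folding back:
Start with 8.
2 + 1/(8/1) = 2 + 1/8 = 17/8
4 + 1/(17/8) = 4 + 8/17 = 76/17

76/17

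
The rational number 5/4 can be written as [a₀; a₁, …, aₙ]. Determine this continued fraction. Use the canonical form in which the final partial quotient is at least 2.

Repeatedly divide and take the remainder:
5 = 1·4 + 1, so a_0 = 1
4 = 4·1 + 0, so a_1 = 4

[1; 4]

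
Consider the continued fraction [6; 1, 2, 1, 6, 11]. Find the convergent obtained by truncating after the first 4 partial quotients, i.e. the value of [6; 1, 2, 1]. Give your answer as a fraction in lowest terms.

27/4

Start with 1.
2 + 1/(1/1) = 2 + 1/1 = 3/1
1 + 1/(3/1) = 1 + 1/3 = 4/3
6 + 1/(4/3) = 6 + 3/4 = 27/4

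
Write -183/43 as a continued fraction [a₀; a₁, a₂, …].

[-5; 1, 2, 1, 10]

Apply division with remainder until the remainder is 0:
-183 ÷ 43 → quotient -5, remainder 32
43 ÷ 32 → quotient 1, remainder 11
32 ÷ 11 → quotient 2, remainder 10
11 ÷ 10 → quotient 1, remainder 1
10 ÷ 1 → quotient 10, remainder 0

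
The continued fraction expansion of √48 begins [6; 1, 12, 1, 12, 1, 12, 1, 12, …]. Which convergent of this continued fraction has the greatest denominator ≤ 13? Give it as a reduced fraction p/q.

90/13

a_0 = 6: 6/1  (≤ bound)
a_1 = 1: 7/1  (≤ bound)
a_2 = 12: 90/13  (≤ bound)
a_3 = 1: 97/14  (> 13, stop)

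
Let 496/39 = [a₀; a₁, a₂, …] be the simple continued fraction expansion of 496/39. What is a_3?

⌊496/39⌋ = 12, remainder 28
⌊39/28⌋ = 1, remainder 11
⌊28/11⌋ = 2, remainder 6
⌊11/6⌋ = 1, remainder 5

1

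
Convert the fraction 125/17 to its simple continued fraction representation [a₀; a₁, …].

125 = 7·17 + 6, so a_0 = 7
17 = 2·6 + 5, so a_1 = 2
6 = 1·5 + 1, so a_2 = 1
5 = 5·1 + 0, so a_3 = 5

[7; 2, 1, 5]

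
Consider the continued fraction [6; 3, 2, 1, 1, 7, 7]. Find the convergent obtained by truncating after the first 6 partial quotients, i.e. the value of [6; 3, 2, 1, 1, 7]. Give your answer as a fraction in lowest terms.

812/129

a_0 = 6: 6/1
a_1 = 3: 19/3
a_2 = 2: 44/7
a_3 = 1: 63/10
a_4 = 1: 107/17
a_5 = 7: 812/129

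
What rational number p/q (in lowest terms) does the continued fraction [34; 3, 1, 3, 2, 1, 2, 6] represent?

Starting at the tail and folding back:
Start with 6.
2 + 1/(6/1) = 2 + 1/6 = 13/6
1 + 1/(13/6) = 1 + 6/13 = 19/13
2 + 1/(19/13) = 2 + 13/19 = 51/19
3 + 1/(51/19) = 3 + 19/51 = 172/51
1 + 1/(172/51) = 1 + 51/172 = 223/172
3 + 1/(223/172) = 3 + 172/223 = 841/223
34 + 1/(841/223) = 34 + 223/841 = 28817/841

28817/841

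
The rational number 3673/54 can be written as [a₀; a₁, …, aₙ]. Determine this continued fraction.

Repeatedly divide and take the remainder:
3673 ÷ 54 → quotient 68, remainder 1
54 ÷ 1 → quotient 54, remainder 0

[68; 54]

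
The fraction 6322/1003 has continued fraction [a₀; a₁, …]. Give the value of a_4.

Repeatedly divide and take the remainder:
6322 ÷ 1003 → quotient 6, remainder 304
1003 ÷ 304 → quotient 3, remainder 91
304 ÷ 91 → quotient 3, remainder 31
91 ÷ 31 → quotient 2, remainder 29
31 ÷ 29 → quotient 1, remainder 2

1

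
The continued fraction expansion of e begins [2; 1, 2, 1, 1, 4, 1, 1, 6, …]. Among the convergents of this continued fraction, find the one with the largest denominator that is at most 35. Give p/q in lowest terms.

87/32

List convergents until the denominator exceeds the bound:
a_0 = 2: 2/1  (≤ bound)
a_1 = 1: 3/1  (≤ bound)
a_2 = 2: 8/3  (≤ bound)
a_3 = 1: 11/4  (≤ bound)
a_4 = 1: 19/7  (≤ bound)
a_5 = 4: 87/32  (≤ bound)
a_6 = 1: 106/39  (> 35, stop)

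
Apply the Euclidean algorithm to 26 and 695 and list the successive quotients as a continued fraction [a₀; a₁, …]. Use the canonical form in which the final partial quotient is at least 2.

⌊26/695⌋ = 0, remainder 26
⌊695/26⌋ = 26, remainder 19
⌊26/19⌋ = 1, remainder 7
⌊19/7⌋ = 2, remainder 5
⌊7/5⌋ = 1, remainder 2
⌊5/2⌋ = 2, remainder 1
⌊2/1⌋ = 2, remainder 0

[0; 26, 1, 2, 1, 2, 2]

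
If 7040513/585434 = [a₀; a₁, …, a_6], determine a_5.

Repeatedly divide and take the remainder:
7040513 ÷ 585434 → quotient 12, remainder 15305
585434 ÷ 15305 → quotient 38, remainder 3844
15305 ÷ 3844 → quotient 3, remainder 3773
3844 ÷ 3773 → quotient 1, remainder 71
3773 ÷ 71 → quotient 53, remainder 10
71 ÷ 10 → quotient 7, remainder 1

7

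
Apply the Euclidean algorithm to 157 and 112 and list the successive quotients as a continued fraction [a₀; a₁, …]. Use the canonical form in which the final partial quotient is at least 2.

Run the Euclidean algorithm, recording each quotient:
157 = 1·112 + 45, so a_0 = 1
112 = 2·45 + 22, so a_1 = 2
45 = 2·22 + 1, so a_2 = 2
22 = 22·1 + 0, so a_3 = 22

[1; 2, 2, 22]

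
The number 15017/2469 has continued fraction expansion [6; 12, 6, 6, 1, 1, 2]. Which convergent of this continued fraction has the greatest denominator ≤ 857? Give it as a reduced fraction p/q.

3181/523

List convergents until the denominator exceeds the bound:
a_0 = 6: 6/1  (≤ bound)
a_1 = 12: 73/12  (≤ bound)
a_2 = 6: 444/73  (≤ bound)
a_3 = 6: 2737/450  (≤ bound)
a_4 = 1: 3181/523  (≤ bound)
a_5 = 1: 5918/973  (> 857, stop)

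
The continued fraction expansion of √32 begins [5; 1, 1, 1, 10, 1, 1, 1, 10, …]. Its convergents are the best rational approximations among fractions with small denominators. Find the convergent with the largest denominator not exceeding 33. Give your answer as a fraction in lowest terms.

a_0 = 5: 5/1  (≤ bound)
a_1 = 1: 6/1  (≤ bound)
a_2 = 1: 11/2  (≤ bound)
a_3 = 1: 17/3  (≤ bound)
a_4 = 10: 181/32  (≤ bound)
a_5 = 1: 198/35  (> 33, stop)

181/32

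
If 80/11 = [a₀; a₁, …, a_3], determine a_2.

1

80 ÷ 11 → quotient 7, remainder 3
11 ÷ 3 → quotient 3, remainder 2
3 ÷ 2 → quotient 1, remainder 1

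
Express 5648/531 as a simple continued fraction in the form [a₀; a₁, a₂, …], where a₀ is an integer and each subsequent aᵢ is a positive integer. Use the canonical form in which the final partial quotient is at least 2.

5648 ÷ 531 → quotient 10, remainder 338
531 ÷ 338 → quotient 1, remainder 193
338 ÷ 193 → quotient 1, remainder 145
193 ÷ 145 → quotient 1, remainder 48
145 ÷ 48 → quotient 3, remainder 1
48 ÷ 1 → quotient 48, remainder 0

[10; 1, 1, 1, 3, 48]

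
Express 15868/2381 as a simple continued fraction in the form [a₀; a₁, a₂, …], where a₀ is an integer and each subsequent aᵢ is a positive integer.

[6; 1, 1, 1, 48, 1, 15]

15868 ÷ 2381 → quotient 6, remainder 1582
2381 ÷ 1582 → quotient 1, remainder 799
1582 ÷ 799 → quotient 1, remainder 783
799 ÷ 783 → quotient 1, remainder 16
783 ÷ 16 → quotient 48, remainder 15
16 ÷ 15 → quotient 1, remainder 1
15 ÷ 1 → quotient 15, remainder 0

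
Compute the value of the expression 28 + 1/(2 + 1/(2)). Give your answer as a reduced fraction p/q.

142/5

Build up convergents one term at a time:
a_0 = 28: 28/1
a_1 = 2: 57/2
a_2 = 2: 142/5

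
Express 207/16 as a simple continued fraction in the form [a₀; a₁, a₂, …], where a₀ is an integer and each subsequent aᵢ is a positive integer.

[12; 1, 15]

Repeatedly divide and take the remainder:
207 = 12·16 + 15, so a_0 = 12
16 = 1·15 + 1, so a_1 = 1
15 = 15·1 + 0, so a_2 = 15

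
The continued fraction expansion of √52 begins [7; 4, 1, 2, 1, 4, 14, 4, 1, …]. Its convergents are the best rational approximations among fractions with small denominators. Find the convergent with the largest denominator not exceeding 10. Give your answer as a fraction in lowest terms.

List convergents until the denominator exceeds the bound:
a_0 = 7: 7/1  (≤ bound)
a_1 = 4: 29/4  (≤ bound)
a_2 = 1: 36/5  (≤ bound)
a_3 = 2: 101/14  (> 10, stop)

36/5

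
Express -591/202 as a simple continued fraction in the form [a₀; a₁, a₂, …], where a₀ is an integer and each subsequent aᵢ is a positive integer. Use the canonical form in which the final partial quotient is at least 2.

[-3; 13, 2, 7]

-591 ÷ 202 → quotient -3, remainder 15
202 ÷ 15 → quotient 13, remainder 7
15 ÷ 7 → quotient 2, remainder 1
7 ÷ 1 → quotient 7, remainder 0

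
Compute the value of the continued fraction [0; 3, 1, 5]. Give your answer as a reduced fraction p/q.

6/23

Build up convergents one term at a time:
a_0 = 0: 0/1
a_1 = 3: 1/3
a_2 = 1: 1/4
a_3 = 5: 6/23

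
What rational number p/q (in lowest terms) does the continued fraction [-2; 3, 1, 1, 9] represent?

-115/67

Compute successive convergents:
a_0 = -2: -2/1
a_1 = 3: -5/3
a_2 = 1: -7/4
a_3 = 1: -12/7
a_4 = 9: -115/67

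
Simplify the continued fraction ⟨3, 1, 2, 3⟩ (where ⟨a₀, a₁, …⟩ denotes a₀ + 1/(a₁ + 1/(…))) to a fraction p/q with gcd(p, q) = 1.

37/10

Start with 3.
2 + 1/(3/1) = 2 + 1/3 = 7/3
1 + 1/(7/3) = 1 + 3/7 = 10/7
3 + 1/(10/7) = 3 + 7/10 = 37/10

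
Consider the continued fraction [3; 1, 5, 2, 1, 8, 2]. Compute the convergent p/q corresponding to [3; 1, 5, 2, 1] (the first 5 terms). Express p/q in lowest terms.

73/19

Compute successive convergents:
a_0 = 3: 3/1
a_1 = 1: 4/1
a_2 = 5: 23/6
a_3 = 2: 50/13
a_4 = 1: 73/19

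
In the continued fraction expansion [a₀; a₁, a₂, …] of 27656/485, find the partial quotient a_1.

⌊27656/485⌋ = 57, remainder 11
⌊485/11⌋ = 44, remainder 1

44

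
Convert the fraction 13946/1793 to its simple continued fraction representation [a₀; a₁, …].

[7; 1, 3, 1, 1, 49, 4]

Apply division with remainder until the remainder is 0:
13946 ÷ 1793 → quotient 7, remainder 1395
1793 ÷ 1395 → quotient 1, remainder 398
1395 ÷ 398 → quotient 3, remainder 201
398 ÷ 201 → quotient 1, remainder 197
201 ÷ 197 → quotient 1, remainder 4
197 ÷ 4 → quotient 49, remainder 1
4 ÷ 1 → quotient 4, remainder 0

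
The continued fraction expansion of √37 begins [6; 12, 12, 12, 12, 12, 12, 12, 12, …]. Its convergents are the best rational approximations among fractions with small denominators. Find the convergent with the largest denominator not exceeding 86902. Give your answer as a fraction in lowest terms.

List convergents until the denominator exceeds the bound:
a_0 = 6: 6/1  (≤ bound)
a_1 = 12: 73/12  (≤ bound)
a_2 = 12: 882/145  (≤ bound)
a_3 = 12: 10657/1752  (≤ bound)
a_4 = 12: 128766/21169  (≤ bound)
a_5 = 12: 1555849/255780  (> 86902, stop)

128766/21169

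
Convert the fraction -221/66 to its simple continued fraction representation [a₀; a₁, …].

[-4; 1, 1, 1, 6, 1, 2]

-221 = -4·66 + 43, so a_0 = -4
66 = 1·43 + 23, so a_1 = 1
43 = 1·23 + 20, so a_2 = 1
23 = 1·20 + 3, so a_3 = 1
20 = 6·3 + 2, so a_4 = 6
3 = 1·2 + 1, so a_5 = 1
2 = 2·1 + 0, so a_6 = 2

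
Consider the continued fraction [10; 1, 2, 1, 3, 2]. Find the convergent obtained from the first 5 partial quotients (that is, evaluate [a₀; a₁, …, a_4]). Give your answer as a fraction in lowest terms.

Start with 3.
1 + 1/(3/1) = 1 + 1/3 = 4/3
2 + 1/(4/3) = 2 + 3/4 = 11/4
1 + 1/(11/4) = 1 + 4/11 = 15/11
10 + 1/(15/11) = 10 + 11/15 = 161/15

161/15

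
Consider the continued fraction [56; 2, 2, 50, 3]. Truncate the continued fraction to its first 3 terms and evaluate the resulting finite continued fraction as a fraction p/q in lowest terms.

282/5

Start with 2.
2 + 1/(2/1) = 2 + 1/2 = 5/2
56 + 1/(5/2) = 56 + 2/5 = 282/5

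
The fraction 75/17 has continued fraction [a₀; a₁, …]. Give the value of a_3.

3

Apply division with remainder until the remainder is 0:
75 ÷ 17 → quotient 4, remainder 7
17 ÷ 7 → quotient 2, remainder 3
7 ÷ 3 → quotient 2, remainder 1
3 ÷ 1 → quotient 3, remainder 0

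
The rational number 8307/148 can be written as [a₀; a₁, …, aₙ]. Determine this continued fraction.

[56; 7, 1, 3, 1, 3]

Apply division with remainder until the remainder is 0:
⌊8307/148⌋ = 56, remainder 19
⌊148/19⌋ = 7, remainder 15
⌊19/15⌋ = 1, remainder 4
⌊15/4⌋ = 3, remainder 3
⌊4/3⌋ = 1, remainder 1
⌊3/1⌋ = 3, remainder 0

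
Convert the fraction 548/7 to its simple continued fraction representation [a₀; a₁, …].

548 = 78·7 + 2, so a_0 = 78
7 = 3·2 + 1, so a_1 = 3
2 = 2·1 + 0, so a_2 = 2

[78; 3, 2]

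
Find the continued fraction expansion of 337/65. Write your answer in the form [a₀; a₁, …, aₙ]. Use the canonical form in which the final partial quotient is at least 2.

[5; 5, 2, 2, 2]

337 = 5·65 + 12, so a_0 = 5
65 = 5·12 + 5, so a_1 = 5
12 = 2·5 + 2, so a_2 = 2
5 = 2·2 + 1, so a_3 = 2
2 = 2·1 + 0, so a_4 = 2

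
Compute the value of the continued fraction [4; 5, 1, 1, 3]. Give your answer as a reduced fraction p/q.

163/39

a_0 = 4: 4/1
a_1 = 5: 21/5
a_2 = 1: 25/6
a_3 = 1: 46/11
a_4 = 3: 163/39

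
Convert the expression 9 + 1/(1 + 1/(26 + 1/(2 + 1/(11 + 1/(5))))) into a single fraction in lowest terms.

a_0 = 9: 9/1
a_1 = 1: 10/1
a_2 = 26: 269/27
a_3 = 2: 548/55
a_4 = 11: 6297/632
a_5 = 5: 32033/3215

32033/3215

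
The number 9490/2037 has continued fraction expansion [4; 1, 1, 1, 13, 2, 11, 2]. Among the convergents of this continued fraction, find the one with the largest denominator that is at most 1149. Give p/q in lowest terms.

4547/976

List convergents until the denominator exceeds the bound:
a_0 = 4: 4/1  (≤ bound)
a_1 = 1: 5/1  (≤ bound)
a_2 = 1: 9/2  (≤ bound)
a_3 = 1: 14/3  (≤ bound)
a_4 = 13: 191/41  (≤ bound)
a_5 = 2: 396/85  (≤ bound)
a_6 = 11: 4547/976  (≤ bound)
a_7 = 2: 9490/2037  (> 1149, stop)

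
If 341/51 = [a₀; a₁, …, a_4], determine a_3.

5

Apply division with remainder until the remainder is 0:
341 ÷ 51 → quotient 6, remainder 35
51 ÷ 35 → quotient 1, remainder 16
35 ÷ 16 → quotient 2, remainder 3
16 ÷ 3 → quotient 5, remainder 1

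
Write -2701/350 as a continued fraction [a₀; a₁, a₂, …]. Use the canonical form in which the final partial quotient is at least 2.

-2701 ÷ 350 → quotient -8, remainder 99
350 ÷ 99 → quotient 3, remainder 53
99 ÷ 53 → quotient 1, remainder 46
53 ÷ 46 → quotient 1, remainder 7
46 ÷ 7 → quotient 6, remainder 4
7 ÷ 4 → quotient 1, remainder 3
4 ÷ 3 → quotient 1, remainder 1
3 ÷ 1 → quotient 3, remainder 0

[-8; 3, 1, 1, 6, 1, 1, 3]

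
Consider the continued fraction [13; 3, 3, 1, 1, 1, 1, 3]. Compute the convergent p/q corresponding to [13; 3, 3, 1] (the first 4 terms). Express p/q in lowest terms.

173/13

Work from the innermost term outward:
Start with 1.
3 + 1/(1/1) = 3 + 1/1 = 4/1
3 + 1/(4/1) = 3 + 1/4 = 13/4
13 + 1/(13/4) = 13 + 4/13 = 173/13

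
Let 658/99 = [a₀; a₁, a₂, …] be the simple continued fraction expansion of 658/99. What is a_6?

Apply division with remainder until the remainder is 0:
658 = 6·99 + 64, so a_0 = 6
99 = 1·64 + 35, so a_1 = 1
64 = 1·35 + 29, so a_2 = 1
35 = 1·29 + 6, so a_3 = 1
29 = 4·6 + 5, so a_4 = 4
6 = 1·5 + 1, so a_5 = 1
5 = 5·1 + 0, so a_6 = 5

5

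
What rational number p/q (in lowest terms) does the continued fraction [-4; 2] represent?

a_0 = -4: -4/1
a_1 = 2: -7/2

-7/2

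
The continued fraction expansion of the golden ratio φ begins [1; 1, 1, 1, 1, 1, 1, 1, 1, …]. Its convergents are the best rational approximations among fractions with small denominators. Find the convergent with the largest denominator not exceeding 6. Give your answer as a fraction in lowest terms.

8/5

List convergents until the denominator exceeds the bound:
a_0 = 1: 1/1  (≤ bound)
a_1 = 1: 2/1  (≤ bound)
a_2 = 1: 3/2  (≤ bound)
a_3 = 1: 5/3  (≤ bound)
a_4 = 1: 8/5  (≤ bound)
a_5 = 1: 13/8  (> 6, stop)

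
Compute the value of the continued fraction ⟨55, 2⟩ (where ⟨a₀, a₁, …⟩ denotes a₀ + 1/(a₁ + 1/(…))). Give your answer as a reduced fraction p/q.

Collapse the nested fraction from the inside out:
Start with 2.
55 + 1/(2/1) = 55 + 1/2 = 111/2

111/2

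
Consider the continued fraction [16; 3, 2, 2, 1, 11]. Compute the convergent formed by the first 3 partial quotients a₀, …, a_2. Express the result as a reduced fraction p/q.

a_0 = 16: 16/1
a_1 = 3: 49/3
a_2 = 2: 114/7

114/7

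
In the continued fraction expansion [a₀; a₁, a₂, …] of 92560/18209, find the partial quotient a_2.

92560 = 5·18209 + 1515, so a_0 = 5
18209 = 12·1515 + 29, so a_1 = 12
1515 = 52·29 + 7, so a_2 = 52

52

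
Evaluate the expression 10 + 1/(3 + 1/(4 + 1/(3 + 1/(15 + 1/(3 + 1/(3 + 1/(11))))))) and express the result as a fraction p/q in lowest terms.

a_0 = 10: 10/1
a_1 = 3: 31/3
a_2 = 4: 134/13
a_3 = 3: 433/42
a_4 = 15: 6629/643
a_5 = 3: 20320/1971
a_6 = 3: 67589/6556
a_7 = 11: 763799/74087

763799/74087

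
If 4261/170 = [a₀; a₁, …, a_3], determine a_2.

Repeatedly divide and take the remainder:
⌊4261/170⌋ = 25, remainder 11
⌊170/11⌋ = 15, remainder 5
⌊11/5⌋ = 2, remainder 1

2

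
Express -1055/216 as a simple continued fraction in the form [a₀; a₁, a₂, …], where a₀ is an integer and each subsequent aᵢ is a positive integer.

Repeatedly divide and take the remainder:
⌊-1055/216⌋ = -5, remainder 25
⌊216/25⌋ = 8, remainder 16
⌊25/16⌋ = 1, remainder 9
⌊16/9⌋ = 1, remainder 7
⌊9/7⌋ = 1, remainder 2
⌊7/2⌋ = 3, remainder 1
⌊2/1⌋ = 2, remainder 0

[-5; 8, 1, 1, 1, 3, 2]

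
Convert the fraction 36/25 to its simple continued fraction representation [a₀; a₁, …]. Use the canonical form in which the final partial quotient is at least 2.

[1; 2, 3, 1, 2]

36 = 1·25 + 11, so a_0 = 1
25 = 2·11 + 3, so a_1 = 2
11 = 3·3 + 2, so a_2 = 3
3 = 1·2 + 1, so a_3 = 1
2 = 2·1 + 0, so a_4 = 2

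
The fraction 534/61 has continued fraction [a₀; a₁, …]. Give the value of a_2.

3

534 = 8·61 + 46, so a_0 = 8
61 = 1·46 + 15, so a_1 = 1
46 = 3·15 + 1, so a_2 = 3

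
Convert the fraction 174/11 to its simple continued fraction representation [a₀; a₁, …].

174 = 15·11 + 9, so a_0 = 15
11 = 1·9 + 2, so a_1 = 1
9 = 4·2 + 1, so a_2 = 4
2 = 2·1 + 0, so a_3 = 2

[15; 1, 4, 2]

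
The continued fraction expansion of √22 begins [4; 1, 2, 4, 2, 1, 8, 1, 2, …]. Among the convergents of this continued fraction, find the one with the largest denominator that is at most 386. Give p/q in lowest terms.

1712/365

a_0 = 4: 4/1  (≤ bound)
a_1 = 1: 5/1  (≤ bound)
a_2 = 2: 14/3  (≤ bound)
a_3 = 4: 61/13  (≤ bound)
a_4 = 2: 136/29  (≤ bound)
a_5 = 1: 197/42  (≤ bound)
a_6 = 8: 1712/365  (≤ bound)
a_7 = 1: 1909/407  (> 386, stop)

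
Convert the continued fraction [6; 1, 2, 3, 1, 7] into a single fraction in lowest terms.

676/101

a_0 = 6: 6/1
a_1 = 1: 7/1
a_2 = 2: 20/3
a_3 = 3: 67/10
a_4 = 1: 87/13
a_5 = 7: 676/101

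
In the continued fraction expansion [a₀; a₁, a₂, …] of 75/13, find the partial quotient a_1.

1

⌊75/13⌋ = 5, remainder 10
⌊13/10⌋ = 1, remainder 3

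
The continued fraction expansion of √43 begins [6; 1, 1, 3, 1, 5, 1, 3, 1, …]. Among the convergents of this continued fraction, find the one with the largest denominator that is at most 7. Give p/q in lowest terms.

a_0 = 6: 6/1  (≤ bound)
a_1 = 1: 7/1  (≤ bound)
a_2 = 1: 13/2  (≤ bound)
a_3 = 3: 46/7  (≤ bound)
a_4 = 1: 59/9  (> 7, stop)

46/7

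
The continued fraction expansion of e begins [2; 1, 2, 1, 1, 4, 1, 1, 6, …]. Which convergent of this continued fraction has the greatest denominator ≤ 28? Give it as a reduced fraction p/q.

a_0 = 2: 2/1  (≤ bound)
a_1 = 1: 3/1  (≤ bound)
a_2 = 2: 8/3  (≤ bound)
a_3 = 1: 11/4  (≤ bound)
a_4 = 1: 19/7  (≤ bound)
a_5 = 4: 87/32  (> 28, stop)

19/7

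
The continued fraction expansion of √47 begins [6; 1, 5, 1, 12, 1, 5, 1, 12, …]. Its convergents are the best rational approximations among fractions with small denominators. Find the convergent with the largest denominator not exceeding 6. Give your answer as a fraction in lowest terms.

List convergents until the denominator exceeds the bound:
a_0 = 6: 6/1  (≤ bound)
a_1 = 1: 7/1  (≤ bound)
a_2 = 5: 41/6  (≤ bound)
a_3 = 1: 48/7  (> 6, stop)

41/6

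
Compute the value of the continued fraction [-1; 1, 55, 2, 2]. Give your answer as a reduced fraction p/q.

-5/282

a_0 = -1: -1/1
a_1 = 1: 0/1
a_2 = 55: -1/56
a_3 = 2: -2/113
a_4 = 2: -5/282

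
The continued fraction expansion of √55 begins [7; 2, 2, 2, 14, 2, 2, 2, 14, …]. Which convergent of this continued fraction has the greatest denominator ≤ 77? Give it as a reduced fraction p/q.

List convergents until the denominator exceeds the bound:
a_0 = 7: 7/1  (≤ bound)
a_1 = 2: 15/2  (≤ bound)
a_2 = 2: 37/5  (≤ bound)
a_3 = 2: 89/12  (≤ bound)
a_4 = 14: 1283/173  (> 77, stop)

89/12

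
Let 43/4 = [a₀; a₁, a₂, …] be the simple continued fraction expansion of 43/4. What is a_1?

Repeatedly divide and take the remainder:
43 = 10·4 + 3, so a_0 = 10
4 = 1·3 + 1, so a_1 = 1

1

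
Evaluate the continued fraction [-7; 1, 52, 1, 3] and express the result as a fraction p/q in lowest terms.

Start with 3.
1 + 1/(3/1) = 1 + 1/3 = 4/3
52 + 1/(4/3) = 52 + 3/4 = 211/4
1 + 1/(211/4) = 1 + 4/211 = 215/211
-7 + 1/(215/211) = -7 + 211/215 = -1294/215

-1294/215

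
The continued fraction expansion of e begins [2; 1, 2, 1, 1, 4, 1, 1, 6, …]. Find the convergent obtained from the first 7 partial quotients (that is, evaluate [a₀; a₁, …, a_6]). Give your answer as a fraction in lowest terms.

Start with 1.
4 + 1/(1/1) = 4 + 1/1 = 5/1
1 + 1/(5/1) = 1 + 1/5 = 6/5
1 + 1/(6/5) = 1 + 5/6 = 11/6
2 + 1/(11/6) = 2 + 6/11 = 28/11
1 + 1/(28/11) = 1 + 11/28 = 39/28
2 + 1/(39/28) = 2 + 28/39 = 106/39

106/39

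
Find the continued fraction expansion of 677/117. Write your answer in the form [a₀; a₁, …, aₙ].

Repeatedly divide and take the remainder:
677 ÷ 117 → quotient 5, remainder 92
117 ÷ 92 → quotient 1, remainder 25
92 ÷ 25 → quotient 3, remainder 17
25 ÷ 17 → quotient 1, remainder 8
17 ÷ 8 → quotient 2, remainder 1
8 ÷ 1 → quotient 8, remainder 0

[5; 1, 3, 1, 2, 8]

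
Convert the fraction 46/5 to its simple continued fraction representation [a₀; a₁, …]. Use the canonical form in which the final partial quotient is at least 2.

[9; 5]

46 = 9·5 + 1, so a_0 = 9
5 = 5·1 + 0, so a_1 = 5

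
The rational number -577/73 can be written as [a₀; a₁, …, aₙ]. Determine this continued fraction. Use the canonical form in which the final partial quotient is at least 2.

⌊-577/73⌋ = -8, remainder 7
⌊73/7⌋ = 10, remainder 3
⌊7/3⌋ = 2, remainder 1
⌊3/1⌋ = 3, remainder 0

[-8; 10, 2, 3]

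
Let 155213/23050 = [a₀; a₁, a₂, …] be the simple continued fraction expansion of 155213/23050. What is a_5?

Repeatedly divide and take the remainder:
⌊155213/23050⌋ = 6, remainder 16913
⌊23050/16913⌋ = 1, remainder 6137
⌊16913/6137⌋ = 2, remainder 4639
⌊6137/4639⌋ = 1, remainder 1498
⌊4639/1498⌋ = 3, remainder 145
⌊1498/145⌋ = 10, remainder 48

10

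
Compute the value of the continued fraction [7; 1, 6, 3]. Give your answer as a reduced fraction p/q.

173/22

Start with 3.
6 + 1/(3/1) = 6 + 1/3 = 19/3
1 + 1/(19/3) = 1 + 3/19 = 22/19
7 + 1/(22/19) = 7 + 19/22 = 173/22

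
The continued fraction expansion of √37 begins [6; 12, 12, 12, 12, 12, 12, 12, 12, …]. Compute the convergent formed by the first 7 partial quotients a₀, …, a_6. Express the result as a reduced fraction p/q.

Use the convergent recurrence hₖ = aₖ·hₖ₋₁ + hₖ₋₂ (and likewise for the denominators kₖ):
a_0 = 6: 6/1
a_1 = 12: 73/12
a_2 = 12: 882/145
a_3 = 12: 10657/1752
a_4 = 12: 128766/21169
a_5 = 12: 1555849/255780
a_6 = 12: 18798954/3090529

18798954/3090529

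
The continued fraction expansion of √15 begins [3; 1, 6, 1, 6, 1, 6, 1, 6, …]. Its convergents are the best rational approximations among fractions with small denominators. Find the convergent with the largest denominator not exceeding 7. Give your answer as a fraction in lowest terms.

27/7

List convergents until the denominator exceeds the bound:
a_0 = 3: 3/1  (≤ bound)
a_1 = 1: 4/1  (≤ bound)
a_2 = 6: 27/7  (≤ bound)
a_3 = 1: 31/8  (> 7, stop)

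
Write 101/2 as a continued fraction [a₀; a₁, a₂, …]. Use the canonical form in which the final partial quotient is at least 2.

[50; 2]

⌊101/2⌋ = 50, remainder 1
⌊2/1⌋ = 2, remainder 0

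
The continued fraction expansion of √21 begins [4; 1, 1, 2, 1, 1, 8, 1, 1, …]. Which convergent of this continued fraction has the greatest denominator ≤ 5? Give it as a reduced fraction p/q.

23/5

a_0 = 4: 4/1  (≤ bound)
a_1 = 1: 5/1  (≤ bound)
a_2 = 1: 9/2  (≤ bound)
a_3 = 2: 23/5  (≤ bound)
a_4 = 1: 32/7  (> 5, stop)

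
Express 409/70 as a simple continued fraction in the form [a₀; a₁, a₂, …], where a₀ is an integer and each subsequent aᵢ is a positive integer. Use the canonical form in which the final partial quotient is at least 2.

409 = 5·70 + 59, so a_0 = 5
70 = 1·59 + 11, so a_1 = 1
59 = 5·11 + 4, so a_2 = 5
11 = 2·4 + 3, so a_3 = 2
4 = 1·3 + 1, so a_4 = 1
3 = 3·1 + 0, so a_5 = 3

[5; 1, 5, 2, 1, 3]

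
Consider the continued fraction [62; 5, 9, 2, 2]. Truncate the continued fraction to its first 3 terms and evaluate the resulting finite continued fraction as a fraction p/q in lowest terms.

2861/46

Start with 9.
5 + 1/(9/1) = 5 + 1/9 = 46/9
62 + 1/(46/9) = 62 + 9/46 = 2861/46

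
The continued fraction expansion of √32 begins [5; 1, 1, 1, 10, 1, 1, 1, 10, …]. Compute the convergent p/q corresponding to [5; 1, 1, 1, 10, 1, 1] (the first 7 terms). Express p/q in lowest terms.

Build up convergents one term at a time:
a_0 = 5: 5/1
a_1 = 1: 6/1
a_2 = 1: 11/2
a_3 = 1: 17/3
a_4 = 10: 181/32
a_5 = 1: 198/35
a_6 = 1: 379/67

379/67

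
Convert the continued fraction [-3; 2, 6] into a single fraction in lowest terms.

-33/13

Collapse the nested fraction from the inside out:
Start with 6.
2 + 1/(6/1) = 2 + 1/6 = 13/6
-3 + 1/(13/6) = -3 + 6/13 = -33/13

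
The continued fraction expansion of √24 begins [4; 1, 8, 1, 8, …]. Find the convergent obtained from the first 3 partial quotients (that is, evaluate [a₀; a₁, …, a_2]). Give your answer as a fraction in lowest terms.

44/9

Build up convergents one term at a time:
a_0 = 4: 4/1
a_1 = 1: 5/1
a_2 = 8: 44/9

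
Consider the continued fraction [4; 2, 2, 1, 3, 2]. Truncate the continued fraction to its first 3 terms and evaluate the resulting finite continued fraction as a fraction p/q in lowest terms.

22/5

Start with 2.
2 + 1/(2/1) = 2 + 1/2 = 5/2
4 + 1/(5/2) = 4 + 2/5 = 22/5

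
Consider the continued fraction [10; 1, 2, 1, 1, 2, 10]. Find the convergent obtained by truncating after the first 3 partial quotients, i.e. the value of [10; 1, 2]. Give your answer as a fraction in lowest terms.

32/3

Start with 2.
1 + 1/(2/1) = 1 + 1/2 = 3/2
10 + 1/(3/2) = 10 + 2/3 = 32/3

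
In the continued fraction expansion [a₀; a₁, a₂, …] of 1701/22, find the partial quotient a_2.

⌊1701/22⌋ = 77, remainder 7
⌊22/7⌋ = 3, remainder 1
⌊7/1⌋ = 7, remainder 0

7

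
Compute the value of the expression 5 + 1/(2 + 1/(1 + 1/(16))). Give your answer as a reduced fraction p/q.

267/50

Start with 16.
1 + 1/(16/1) = 1 + 1/16 = 17/16
2 + 1/(17/16) = 2 + 16/17 = 50/17
5 + 1/(50/17) = 5 + 17/50 = 267/50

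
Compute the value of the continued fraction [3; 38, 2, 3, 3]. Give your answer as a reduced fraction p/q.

2675/884

a_0 = 3: 3/1
a_1 = 38: 115/38
a_2 = 2: 233/77
a_3 = 3: 814/269
a_4 = 3: 2675/884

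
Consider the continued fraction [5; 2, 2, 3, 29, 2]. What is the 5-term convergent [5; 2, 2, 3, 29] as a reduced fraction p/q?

2695/498

a_0 = 5: 5/1
a_1 = 2: 11/2
a_2 = 2: 27/5
a_3 = 3: 92/17
a_4 = 29: 2695/498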